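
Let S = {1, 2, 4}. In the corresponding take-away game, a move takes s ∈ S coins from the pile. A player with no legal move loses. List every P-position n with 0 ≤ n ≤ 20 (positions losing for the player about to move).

n :  0  1  2  3  4  5  6  7  8  9 10 11 12 13 14 15 16 17 18 19 20
G :  0  1  2  0  1  2  0  1  2  0  1  2  0  1  2  0  1  2  0  1  2
P-positions are exactly the n with G(n) = 0.

0, 3, 6, 9, 12, 15, 18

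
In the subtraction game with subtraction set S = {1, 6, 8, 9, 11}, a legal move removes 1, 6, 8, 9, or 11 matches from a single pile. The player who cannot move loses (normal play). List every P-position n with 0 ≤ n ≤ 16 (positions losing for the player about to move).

n :  0  1  2  3  4  5  6  7  8  9 10 11 12 13 14 15 16
G :  0  1  0  1  0  1  2  0  1  2  3  2  3  2  0  1  2
P-positions are exactly the n with G(n) = 0.

0, 2, 4, 7, 14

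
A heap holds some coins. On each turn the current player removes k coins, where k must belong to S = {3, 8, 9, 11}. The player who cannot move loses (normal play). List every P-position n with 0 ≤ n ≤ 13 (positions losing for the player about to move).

G(0) = 0
G(1) = mex{} = 0
G(2) = mex{} = 0
G(3) = mex{0} = 1
G(4) = mex{0} = 1
G(5) = mex{0} = 1
G(6) = mex{1} = 0
G(7) = mex{1} = 0
G(8) = mex{1,0} = 2
G(9) = mex{0,0,0} = 1
G(10) = mex{0,0,0} = 1
G(11) = mex{2,1,0,0} = 3
G(12) = mex{1,1,1,0} = 2
G(13) = mex{1,1,1,0} = 2
P-positions are exactly the n with G(n) = 0.

0, 1, 2, 6, 7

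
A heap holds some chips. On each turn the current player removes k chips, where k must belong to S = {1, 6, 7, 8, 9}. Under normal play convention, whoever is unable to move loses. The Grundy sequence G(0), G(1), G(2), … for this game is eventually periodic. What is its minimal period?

14

n :  0  1  2  3  4  5  6  7  8  9 10 11 12 13 14 15 16 17 18 19 20 21 22 23 24 25 26 27 28 29
G :  0  1  0  1  0  1  2  3  2  3  2  3  4  5  0  1  0  1  0  1  2  3  2  3  2  3  4  5  0  1
G(n+14) = G(n) holds for n = 0,…,8 (a full window of length max(S) = 9), so the sequence is purely periodic with period 14.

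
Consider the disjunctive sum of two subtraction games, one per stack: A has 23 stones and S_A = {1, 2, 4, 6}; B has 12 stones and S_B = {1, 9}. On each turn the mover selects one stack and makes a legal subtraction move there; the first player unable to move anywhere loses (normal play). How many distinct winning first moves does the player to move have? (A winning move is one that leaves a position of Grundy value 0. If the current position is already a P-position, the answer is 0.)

Stack A, S = {1, 2, 4, 6}:
G(0) = 0
G(1) = mex{0} = 1
G(2) = mex{1,0} = 2
G(3) = mex{2,1} = 0
G(4) = mex{0,2,0} = 1
G(5) = mex{1,0,1} = 2
G(6) = mex{2,1,2,0} = 3
G(7) = mex{3,2,0,1} = 4
G(8) = mex{4,3,1,2} = 0
G(9) = mex{0,4,2,0} = 1
G(10) = mex{1,0,3,1} = 2
G(11) = mex{2,1,4,2} = 0
G(12) = mex{0,2,0,3} = 1
G(13) = mex{1,0,1,4} = 2
G(14) = mex{2,1,2,0} = 3
G(15) = mex{3,2,0,1} = 4
G(16) = mex{4,3,1,2} = 0
G(17) = mex{0,4,2,0} = 1
G(18) = mex{1,0,3,1} = 2
G(19) = mex{2,1,4,2} = 0
G(20) = mex{0,2,0,3} = 1
G(21) = mex{1,0,1,4} = 2
G(22) = mex{2,1,2,0} = 3
G(23) = mex{3,2,0,1} = 4
G_A(23) = 4.
Stack B, S = {1, 9}:
n :  0  1  2  3  4  5  6  7  8  9 10 11 12
G :  0  1  0  1  0  1  0  1  0  1  0  1  0
G_B(12) = 0.
Combined Grundy value = 4 ⊕ 0 = 4.
A winning move leaves total XOR = 0, i.e. changes one component's Grundy value g to g ⊕ X where X is the current total.
Stack A: need g' = 4⊕4 = 0. Options: 23−1→G=3, 23−2→G=2, 23−4→G=0, 23−6→G=1. Hits: 1.
Stack B: need g' = 0⊕4 = 4. Options: 12−1→G=1, 12−9→G=1. Hits: 0.

1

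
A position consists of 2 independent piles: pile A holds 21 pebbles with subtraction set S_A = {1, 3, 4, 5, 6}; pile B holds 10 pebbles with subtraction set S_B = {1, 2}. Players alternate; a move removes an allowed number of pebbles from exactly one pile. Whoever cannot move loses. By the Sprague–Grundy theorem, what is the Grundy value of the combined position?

0

Pile A, S = {1, 3, 4, 5, 6}:
n :  0  1  2  3  4  5  6  7  8  9 10 11 12 13 14 15 16 17 18 19 20 21
G :  0  1  0  1  2  3  2  3  4  0  1  0  1  2  3  2  3  4  0  1  0  1
G_A(21) = 1.
Pile B, S = {1, 2}:
n :  0  1  2  3  4  5  6  7  8  9 10
G :  0  1  2  0  1  2  0  1  2  0  1
G_B(10) = 1.
Combined Grundy value = 1 ⊕ 1 = 0.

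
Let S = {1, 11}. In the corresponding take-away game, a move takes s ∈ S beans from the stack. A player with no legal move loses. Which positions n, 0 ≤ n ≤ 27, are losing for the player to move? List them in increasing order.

0, 2, 4, 6, 8, 10, 12, 14, 16, 18, 20, 22, 24, 26

n :  0  1  2  3  4  5  6  7  8  9 10 11 12 13 14 15 16 17 18 19 20 21 22 23 24 25 26 27
G :  0  1  0  1  0  1  0  1  0  1  0  1  0  1  0  1  0  1  0  1  0  1  0  1  0  1  0  1
P-positions are exactly the n with G(n) = 0.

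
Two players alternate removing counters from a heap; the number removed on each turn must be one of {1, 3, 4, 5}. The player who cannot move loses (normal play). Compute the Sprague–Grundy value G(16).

G(0) = 0
G(1) = mex{0} = 1
G(2) = mex{1} = 0
G(3) = mex{0,0} = 1
G(4) = mex{1,1,0} = 2
G(5) = mex{2,0,1,0} = 3
G(6) = mex{3,1,0,1} = 2
G(7) = mex{2,2,1,0} = 3
G(8) = mex{3,3,2,1} = 0
G(9) = mex{0,2,3,2} = 1
G(10) = mex{1,3,2,3} = 0
G(11) = mex{0,0,3,2} = 1
G(12) = mex{1,1,0,3} = 2
G(13) = mex{2,0,1,0} = 3
G(14) = mex{3,1,0,1} = 2
G(15) = mex{2,2,1,0} = 3
G(16) = mex{3,3,2,1} = 0

0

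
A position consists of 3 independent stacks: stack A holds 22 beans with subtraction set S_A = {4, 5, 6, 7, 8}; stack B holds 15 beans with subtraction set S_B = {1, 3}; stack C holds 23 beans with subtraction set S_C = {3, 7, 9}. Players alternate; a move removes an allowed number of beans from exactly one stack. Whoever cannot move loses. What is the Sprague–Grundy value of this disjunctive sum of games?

2

Stack A, S = {4, 5, 6, 7, 8}:
G(0) = 0
G(1) = mex{} = 0
G(2) = mex{} = 0
G(3) = mex{} = 0
G(4) = mex{0} = 1
G(5) = mex{0,0} = 1
G(6) = mex{0,0,0} = 1
G(7) = mex{0,0,0,0} = 1
G(8) = mex{1,0,0,0,0} = 2
G(9) = mex{1,1,0,0,0} = 2
G(10) = mex{1,1,1,0,0} = 2
G(11) = mex{1,1,1,1,0} = 2
G(12) = mex{2,1,1,1,1} = 0
G(13) = mex{2,2,1,1,1} = 0
G(14) = mex{2,2,2,1,1} = 0
G(15) = mex{2,2,2,2,1} = 0
G(16) = mex{0,2,2,2,2} = 1
G(17) = mex{0,0,2,2,2} = 1
G(18) = mex{0,0,0,2,2} = 1
G(19) = mex{0,0,0,0,2} = 1
G(20) = mex{1,0,0,0,0} = 2
G(21) = mex{1,1,0,0,0} = 2
G(22) = mex{1,1,1,0,0} = 2
G_A(22) = 2.
Stack B, S = {1, 3}:
n :  0  1  2  3  4  5  6  7  8  9 10 11 12 13 14 15
G :  0  1  0  1  0  1  0  1  0  1  0  1  0  1  0  1
G_B(15) = 1.
Stack C, S = {3, 7, 9}:
n :  0  1  2  3  4  5  6  7  8  9 10 11 12 13 14 15 16 17 18 19 20 21 22 23
G :  0  0  0  1  1  1  0  2  2  1  3  3  0  2  0  1  0  1  0  1  0  1  0  1
G_C(23) = 1.
Combined Grundy value = 2 ⊕ 1 ⊕ 1 = 2.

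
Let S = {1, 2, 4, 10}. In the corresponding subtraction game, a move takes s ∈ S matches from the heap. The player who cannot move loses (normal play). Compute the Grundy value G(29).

G(0) = 0
G(1) = mex{0} = 1
G(2) = mex{1,0} = 2
G(3) = mex{2,1} = 0
G(4) = mex{0,2,0} = 1
G(5) = mex{1,0,1} = 2
G(6) = mex{2,1,2} = 0
G(7) = mex{0,2,0} = 1
G(8) = mex{1,0,1} = 2
G(9) = mex{2,1,2} = 0
G(10) = mex{0,2,0,0} = 1
G(11) = mex{1,0,1,1} = 2
G(12) = mex{2,1,2,2} = 0
G(13) = mex{0,2,0,0} = 1
G(14) = mex{1,0,1,1} = 2
G(15) = mex{2,1,2,2} = 0
G(16) = mex{0,2,0,0} = 1
G(17) = mex{1,0,1,1} = 2
G(18) = mex{2,1,2,2} = 0
G(19) = mex{0,2,0,0} = 1
G(20) = mex{1,0,1,1} = 2
G(21) = mex{2,1,2,2} = 0
G(22) = mex{0,2,0,0} = 1
G(23) = mex{1,0,1,1} = 2
G(24) = mex{2,1,2,2} = 0
G(25) = mex{0,2,0,0} = 1
G(26) = mex{1,0,1,1} = 2
G(27) = mex{2,1,2,2} = 0
G(28) = mex{0,2,0,0} = 1
G(29) = mex{1,0,1,1} = 2

2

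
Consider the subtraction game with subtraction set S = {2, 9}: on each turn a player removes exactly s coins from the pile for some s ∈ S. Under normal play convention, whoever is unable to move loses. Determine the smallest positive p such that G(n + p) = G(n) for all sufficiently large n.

n :  0  1  2  3  4  5  6  7  8  9 10 11 12 13 14 15 16 17 18 19 20 21 22 23
G :  0  0  1  1  0  0  1  1  0  2  1  0  0  1  1  0  0  1  1  0  2  1  0  0
G(n+11) = G(n) holds for n = 0,…,8 (a full window of length max(S) = 9), so the sequence is purely periodic with period 11.

11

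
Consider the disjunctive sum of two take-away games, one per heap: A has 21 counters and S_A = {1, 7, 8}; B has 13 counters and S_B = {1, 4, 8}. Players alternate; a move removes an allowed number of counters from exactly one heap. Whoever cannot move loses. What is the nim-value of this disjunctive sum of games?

1

Heap A, S = {1, 7, 8}:
n :  0  1  2  3  4  5  6  7  8  9 10 11 12 13 14 15 16 17 18 19 20 21
G :  0  1  0  1  0  1  0  1  2  3  2  3  2  3  2  0  1  0  1  0  1  0
G_A(21) = 0.
Heap B, S = {1, 4, 8}:
n :  0  1  2  3  4  5  6  7  8  9 10 11 12 13
G :  0  1  0  1  2  0  1  0  1  2  3  2  0  1
G_B(13) = 1.
Combined Grundy value = 0 ⊕ 1 = 1.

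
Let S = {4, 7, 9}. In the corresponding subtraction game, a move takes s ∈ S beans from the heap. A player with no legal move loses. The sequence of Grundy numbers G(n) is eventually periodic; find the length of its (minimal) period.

n :  0  1  2  3  4  5  6  7  8  9 10 11 12 13 14 15 16 17 18 19 20 21 22 23 24 25 26 27
G :  0  0  0  0  1  1  1  1  2  2  2  2  3  0  0  0  0  1  1  1  1  2  2  2  2  3  0  0
G(n+13) = G(n) holds for n = 0,…,8 (a full window of length max(S) = 9), so the sequence is purely periodic with period 13.

13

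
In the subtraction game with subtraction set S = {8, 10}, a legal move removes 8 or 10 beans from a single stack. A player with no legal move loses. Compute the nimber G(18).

0

n :  0  1  2  3  4  5  6  7  8  9 10 11 12 13 14 15 16 17 18
G :  0  0  0  0  0  0  0  0  1  1  1  1  1  1  1  1  2  2  0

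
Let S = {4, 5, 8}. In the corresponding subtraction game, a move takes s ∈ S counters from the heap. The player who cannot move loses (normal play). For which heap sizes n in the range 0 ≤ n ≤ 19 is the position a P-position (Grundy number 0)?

n :  0  1  2  3  4  5  6  7  8  9 10 11 12 13 14 15 16 17 18 19
G :  0  0  0  0  1  1  1  1  2  2  2  2  0  0  0  0  1  1  1  1
P-positions are exactly the n with G(n) = 0.

0, 1, 2, 3, 12, 13, 14, 15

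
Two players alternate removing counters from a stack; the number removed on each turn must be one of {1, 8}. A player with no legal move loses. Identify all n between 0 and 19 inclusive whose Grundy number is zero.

0, 2, 4, 6, 9, 11, 13, 15, 18

G(0) = 0
G(1) = mex{0} = 1
G(2) = mex{1} = 0
G(3) = mex{0} = 1
G(4) = mex{1} = 0
G(5) = mex{0} = 1
G(6) = mex{1} = 0
G(7) = mex{0} = 1
G(8) = mex{1,0} = 2
G(9) = mex{2,1} = 0
G(10) = mex{0,0} = 1
G(11) = mex{1,1} = 0
G(12) = mex{0,0} = 1
G(13) = mex{1,1} = 0
G(14) = mex{0,0} = 1
G(15) = mex{1,1} = 0
G(16) = mex{0,2} = 1
G(17) = mex{1,0} = 2
G(18) = mex{2,1} = 0
G(19) = mex{0,0} = 1
P-positions are exactly the n with G(n) = 0.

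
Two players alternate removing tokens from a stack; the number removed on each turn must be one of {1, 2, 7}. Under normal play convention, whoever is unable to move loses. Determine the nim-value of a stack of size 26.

2

G(0) = 0
G(1) = mex{0} = 1
G(2) = mex{1,0} = 2
G(3) = mex{2,1} = 0
G(4) = mex{0,2} = 1
G(5) = mex{1,0} = 2
G(6) = mex{2,1} = 0
G(7) = mex{0,2,0} = 1
G(8) = mex{1,0,1} = 2
G(9) = mex{2,1,2} = 0
G(10) = mex{0,2,0} = 1
G(11) = mex{1,0,1} = 2
G(12) = mex{2,1,2} = 0
G(13) = mex{0,2,0} = 1
G(14) = mex{1,0,1} = 2
G(15) = mex{2,1,2} = 0
G(16) = mex{0,2,0} = 1
G(17) = mex{1,0,1} = 2
G(18) = mex{2,1,2} = 0
G(19) = mex{0,2,0} = 1
G(20) = mex{1,0,1} = 2
G(21) = mex{2,1,2} = 0
G(22) = mex{0,2,0} = 1
G(23) = mex{1,0,1} = 2
G(24) = mex{2,1,2} = 0
G(25) = mex{0,2,0} = 1
G(26) = mex{1,0,1} = 2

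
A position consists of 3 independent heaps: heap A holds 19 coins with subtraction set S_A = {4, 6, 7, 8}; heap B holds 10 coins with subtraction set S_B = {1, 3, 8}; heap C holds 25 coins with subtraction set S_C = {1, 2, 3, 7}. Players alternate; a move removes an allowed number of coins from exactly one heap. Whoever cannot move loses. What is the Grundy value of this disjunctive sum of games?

Heap A, S = {4, 6, 7, 8}:
G(0) = 0
G(1) = mex{} = 0
G(2) = mex{} = 0
G(3) = mex{} = 0
G(4) = mex{0} = 1
G(5) = mex{0} = 1
G(6) = mex{0,0} = 1
G(7) = mex{0,0,0} = 1
G(8) = mex{1,0,0,0} = 2
G(9) = mex{1,0,0,0} = 2
G(10) = mex{1,1,0,0} = 2
G(11) = mex{1,1,1,0} = 2
G(12) = mex{2,1,1,1} = 0
G(13) = mex{2,1,1,1} = 0
G(14) = mex{2,2,1,1} = 0
G(15) = mex{2,2,2,1} = 0
G(16) = mex{0,2,2,2} = 1
G(17) = mex{0,2,2,2} = 1
G(18) = mex{0,0,2,2} = 1
G(19) = mex{0,0,0,2} = 1
G_A(19) = 1.
Heap B, S = {1, 3, 8}:
n :  0  1  2  3  4  5  6  7  8  9 10
G :  0  1  0  1  0  1  0  1  2  3  2
G_B(10) = 2.
Heap C, S = {1, 2, 3, 7}:
n :  0  1  2  3  4  5  6  7  8  9 10 11 12 13 14 15 16 17 18 19 20 21 22 23 24 25
G :  0  1  2  3  0  1  2  3  0  1  2  3  0  1  2  3  0  1  2  3  0  1  2  3  0  1
G_C(25) = 1.
Combined Grundy value = 1 ⊕ 2 ⊕ 1 = 2.

2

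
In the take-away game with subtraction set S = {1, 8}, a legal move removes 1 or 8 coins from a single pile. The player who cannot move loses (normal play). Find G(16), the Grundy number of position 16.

1

n :  0  1  2  3  4  5  6  7  8  9 10 11 12 13 14 15 16
G :  0  1  0  1  0  1  0  1  2  0  1  0  1  0  1  0  1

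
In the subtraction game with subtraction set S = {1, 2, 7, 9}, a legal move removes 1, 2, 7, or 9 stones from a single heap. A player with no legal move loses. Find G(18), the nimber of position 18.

G(0) = 0
G(1) = mex{0} = 1
G(2) = mex{1,0} = 2
G(3) = mex{2,1} = 0
G(4) = mex{0,2} = 1
G(5) = mex{1,0} = 2
G(6) = mex{2,1} = 0
G(7) = mex{0,2,0} = 1
G(8) = mex{1,0,1} = 2
G(9) = mex{2,1,2,0} = 3
G(10) = mex{3,2,0,1} = 4
G(11) = mex{4,3,1,2} = 0
G(12) = mex{0,4,2,0} = 1
G(13) = mex{1,0,0,1} = 2
G(14) = mex{2,1,1,2} = 0
G(15) = mex{0,2,2,0} = 1
G(16) = mex{1,0,3,1} = 2
G(17) = mex{2,1,4,2} = 0
G(18) = mex{0,2,0,3} = 1

1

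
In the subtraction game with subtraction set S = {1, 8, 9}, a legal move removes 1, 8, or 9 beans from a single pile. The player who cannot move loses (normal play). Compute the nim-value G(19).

1

n :  0  1  2  3  4  5  6  7  8  9 10 11 12 13 14 15 16 17 18 19
G :  0  1  0  1  0  1  0  1  2  3  2  3  2  3  2  3  0  1  0  1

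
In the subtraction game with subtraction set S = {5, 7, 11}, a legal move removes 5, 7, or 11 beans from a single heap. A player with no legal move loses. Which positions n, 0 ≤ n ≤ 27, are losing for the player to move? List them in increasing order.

n :  0  1  2  3  4  5  6  7  8  9 10 11 12 13 14 15 16 17 18 19 20 21 22 23 24 25 26 27
G :  0  0  0  0  0  1  1  1  1  1  2  2  2  2  2  3  0  0  0  0  0  1  1  1  1  1  2  2
P-positions are exactly the n with G(n) = 0.

0, 1, 2, 3, 4, 16, 17, 18, 19, 20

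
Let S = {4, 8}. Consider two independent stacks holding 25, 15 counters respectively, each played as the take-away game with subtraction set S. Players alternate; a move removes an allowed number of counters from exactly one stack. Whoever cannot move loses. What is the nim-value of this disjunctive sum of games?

All stacks use S = {4, 8}:
G(0) = 0
G(1) = mex{} = 0
G(2) = mex{} = 0
G(3) = mex{} = 0
G(4) = mex{0} = 1
G(5) = mex{0} = 1
G(6) = mex{0} = 1
G(7) = mex{0} = 1
G(8) = mex{1,0} = 2
G(9) = mex{1,0} = 2
G(10) = mex{1,0} = 2
G(11) = mex{1,0} = 2
G(12) = mex{2,1} = 0
G(13) = mex{2,1} = 0
G(14) = mex{2,1} = 0
G(15) = mex{2,1} = 0
G(16) = mex{0,2} = 1
G(17) = mex{0,2} = 1
G(18) = mex{0,2} = 1
G(19) = mex{0,2} = 1
G(20) = mex{1,0} = 2
G(21) = mex{1,0} = 2
G(22) = mex{1,0} = 2
G(23) = mex{1,0} = 2
G(24) = mex{2,1} = 0
G(25) = mex{2,1} = 0
Stack A: G(25) = 0.
Stack B: G(15) = 0.
Combined Grundy value = 0 ⊕ 0 = 0.

0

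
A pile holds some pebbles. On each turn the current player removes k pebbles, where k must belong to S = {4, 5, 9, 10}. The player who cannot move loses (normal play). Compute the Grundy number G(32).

n :  0  1  2  3  4  5  6  7  8  9 10 11 12 13 14 15 16 17 18 19 20 21 22 23 24 25 26 27 28 29 30 31 32
G :  0  0  0  0  1  1  1  1  2  2  2  2  3  3  0  0  0  0  1  1  1  1  2  2  2  2  3  3  0  0  0  0  1

1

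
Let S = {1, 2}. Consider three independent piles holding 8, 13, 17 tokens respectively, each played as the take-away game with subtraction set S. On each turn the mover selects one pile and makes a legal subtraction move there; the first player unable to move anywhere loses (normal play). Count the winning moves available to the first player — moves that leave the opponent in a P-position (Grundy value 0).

1

All piles use S = {1, 2}:
G(0) = 0
G(1) = mex{0} = 1
G(2) = mex{1,0} = 2
G(3) = mex{2,1} = 0
G(4) = mex{0,2} = 1
G(5) = mex{1,0} = 2
G(6) = mex{2,1} = 0
G(7) = mex{0,2} = 1
G(8) = mex{1,0} = 2
G(9) = mex{2,1} = 0
G(10) = mex{0,2} = 1
G(11) = mex{1,0} = 2
G(12) = mex{2,1} = 0
G(13) = mex{0,2} = 1
G(14) = mex{1,0} = 2
G(15) = mex{2,1} = 0
G(16) = mex{0,2} = 1
G(17) = mex{1,0} = 2
Pile A: G(8) = 2.
Pile B: G(13) = 1.
Pile C: G(17) = 2.
Combined Grundy value = 2 ⊕ 1 ⊕ 2 = 1.
A winning move leaves total XOR = 0, i.e. changes one component's Grundy value g to g ⊕ X where X is the current total.
Pile A: need g' = 2⊕1 = 3. Options: 8−1→G=1, 8−2→G=0. Hits: 0.
Pile B: need g' = 1⊕1 = 0. Options: 13−1→G=0, 13−2→G=2. Hits: 1.
Pile C: need g' = 2⊕1 = 3. Options: 17−1→G=1, 17−2→G=0. Hits: 0.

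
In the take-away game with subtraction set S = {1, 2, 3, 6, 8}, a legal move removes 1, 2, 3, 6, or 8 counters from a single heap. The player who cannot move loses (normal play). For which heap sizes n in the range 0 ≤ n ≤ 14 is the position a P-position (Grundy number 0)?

G(0) = 0
G(1) = mex{0} = 1
G(2) = mex{1,0} = 2
G(3) = mex{2,1,0} = 3
G(4) = mex{3,2,1} = 0
G(5) = mex{0,3,2} = 1
G(6) = mex{1,0,3,0} = 2
G(7) = mex{2,1,0,1} = 3
G(8) = mex{3,2,1,2,0} = 4
G(9) = mex{4,3,2,3,1} = 0
G(10) = mex{0,4,3,0,2} = 1
G(11) = mex{1,0,4,1,3} = 2
G(12) = mex{2,1,0,2,0} = 3
G(13) = mex{3,2,1,3,1} = 0
G(14) = mex{0,3,2,4,2} = 1
P-positions are exactly the n with G(n) = 0.

0, 4, 9, 13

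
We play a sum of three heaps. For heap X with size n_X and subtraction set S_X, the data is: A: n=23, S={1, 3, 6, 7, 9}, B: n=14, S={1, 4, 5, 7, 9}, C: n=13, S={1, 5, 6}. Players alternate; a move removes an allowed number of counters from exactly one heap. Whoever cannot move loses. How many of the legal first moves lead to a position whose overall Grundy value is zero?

Heap A, S = {1, 3, 6, 7, 9}:
n :  0  1  2  3  4  5  6  7  8  9 10 11 12 13 14 15 16 17 18 19 20 21 22 23
G :  0  1  0  1  0  1  2  3  2  3  2  3  0  1  0  1  0  1  2  3  2  3  2  3
G_A(23) = 3.
Heap B, S = {1, 4, 5, 7, 9}:
n :  0  1  2  3  4  5  6  7  8  9 10 11 12 13 14
G :  0  1  0  1  2  3  2  3  0  1  0  1  2  3  2
G_B(14) = 2.
Heap C, S = {1, 5, 6}:
G(0) = 0
G(1) = mex{0} = 1
G(2) = mex{1} = 0
G(3) = mex{0} = 1
G(4) = mex{1} = 0
G(5) = mex{0,0} = 1
G(6) = mex{1,1,0} = 2
G(7) = mex{2,0,1} = 3
G(8) = mex{3,1,0} = 2
G(9) = mex{2,0,1} = 3
G(10) = mex{3,1,0} = 2
G(11) = mex{2,2,1} = 0
G(12) = mex{0,3,2} = 1
G(13) = mex{1,2,3} = 0
G_C(13) = 0.
Combined Grundy value = 3 ⊕ 2 ⊕ 0 = 1.
A winning move leaves total XOR = 0, i.e. changes one component's Grundy value g to g ⊕ X where X is the current total.
Heap A: need g' = 3⊕1 = 2. Options: 23−1→G=2, 23−3→G=2, 23−6→G=1, 23−7→G=0, 23−9→G=0. Hits: 2.
Heap B: need g' = 2⊕1 = 3. Options: 14−1→G=3, 14−4→G=0, 14−5→G=1, 14−7→G=3, 14−9→G=3. Hits: 3.
Heap C: need g' = 0⊕1 = 1. Options: 13−1→G=1, 13−5→G=2, 13−6→G=3. Hits: 1.

6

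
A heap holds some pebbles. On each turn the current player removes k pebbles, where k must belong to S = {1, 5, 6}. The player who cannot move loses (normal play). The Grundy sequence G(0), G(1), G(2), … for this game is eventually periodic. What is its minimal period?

G(0) = 0
G(1) = mex{0} = 1
G(2) = mex{1} = 0
G(3) = mex{0} = 1
G(4) = mex{1} = 0
G(5) = mex{0,0} = 1
G(6) = mex{1,1,0} = 2
G(7) = mex{2,0,1} = 3
G(8) = mex{3,1,0} = 2
G(9) = mex{2,0,1} = 3
G(10) = mex{3,1,0} = 2
G(11) = mex{2,2,1} = 0
G(12) = mex{0,3,2} = 1
G(13) = mex{1,2,3} = 0
G(14) = mex{0,3,2} = 1
G(15) = mex{1,2,3} = 0
G(16) = mex{0,0,2} = 1
G(17) = mex{1,1,0} = 2
G(18) = mex{2,0,1} = 3
G(19) = mex{3,1,0} = 2
G(20) = mex{2,0,1} = 3
G(21) = mex{3,1,0} = 2
G(22) = mex{2,2,1} = 0
G(23) = mex{0,3,2} = 1
G(n+11) = G(n) holds for n = 0,…,5 (a full window of length max(S) = 6), so the sequence is purely periodic with period 11.

11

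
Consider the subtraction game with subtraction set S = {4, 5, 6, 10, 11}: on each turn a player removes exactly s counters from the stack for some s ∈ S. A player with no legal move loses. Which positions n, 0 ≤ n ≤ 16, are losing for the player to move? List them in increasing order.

G(0) = 0
G(1) = mex{} = 0
G(2) = mex{} = 0
G(3) = mex{} = 0
G(4) = mex{0} = 1
G(5) = mex{0,0} = 1
G(6) = mex{0,0,0} = 1
G(7) = mex{0,0,0} = 1
G(8) = mex{1,0,0} = 2
G(9) = mex{1,1,0} = 2
G(10) = mex{1,1,1,0} = 2
G(11) = mex{1,1,1,0,0} = 2
G(12) = mex{2,1,1,0,0} = 3
G(13) = mex{2,2,1,0,0} = 3
G(14) = mex{2,2,2,1,0} = 3
G(15) = mex{2,2,2,1,1} = 0
G(16) = mex{3,2,2,1,1} = 0
P-positions are exactly the n with G(n) = 0.

0, 1, 2, 3, 15, 16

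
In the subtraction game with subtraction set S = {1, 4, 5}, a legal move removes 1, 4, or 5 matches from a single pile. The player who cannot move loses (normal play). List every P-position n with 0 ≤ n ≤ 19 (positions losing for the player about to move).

G(0) = 0
G(1) = mex{0} = 1
G(2) = mex{1} = 0
G(3) = mex{0} = 1
G(4) = mex{1,0} = 2
G(5) = mex{2,1,0} = 3
G(6) = mex{3,0,1} = 2
G(7) = mex{2,1,0} = 3
G(8) = mex{3,2,1} = 0
G(9) = mex{0,3,2} = 1
G(10) = mex{1,2,3} = 0
G(11) = mex{0,3,2} = 1
G(12) = mex{1,0,3} = 2
G(13) = mex{2,1,0} = 3
G(14) = mex{3,0,1} = 2
G(15) = mex{2,1,0} = 3
G(16) = mex{3,2,1} = 0
G(17) = mex{0,3,2} = 1
G(18) = mex{1,2,3} = 0
G(19) = mex{0,3,2} = 1
P-positions are exactly the n with G(n) = 0.

0, 2, 8, 10, 16, 18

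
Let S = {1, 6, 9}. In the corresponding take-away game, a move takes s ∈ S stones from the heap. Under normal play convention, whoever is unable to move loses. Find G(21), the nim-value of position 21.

G(0) = 0
G(1) = mex{0} = 1
G(2) = mex{1} = 0
G(3) = mex{0} = 1
G(4) = mex{1} = 0
G(5) = mex{0} = 1
G(6) = mex{1,0} = 2
G(7) = mex{2,1} = 0
G(8) = mex{0,0} = 1
G(9) = mex{1,1,0} = 2
G(10) = mex{2,0,1} = 3
G(11) = mex{3,1,0} = 2
G(12) = mex{2,2,1} = 0
G(13) = mex{0,0,0} = 1
G(14) = mex{1,1,1} = 0
G(15) = mex{0,2,2} = 1
G(16) = mex{1,3,0} = 2
G(17) = mex{2,2,1} = 0
G(18) = mex{0,0,2} = 1
G(19) = mex{1,1,3} = 0
G(20) = mex{0,0,2} = 1
G(21) = mex{1,1,0} = 2

2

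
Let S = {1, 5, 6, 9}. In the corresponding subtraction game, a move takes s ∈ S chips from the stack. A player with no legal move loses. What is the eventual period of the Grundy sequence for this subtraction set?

12

n :  0  1  2  3  4  5  6  7  8  9 10 11 12 13 14 15 16 17 18 19 20 21 22 23 24 25
G :  0  1  0  1  0  1  2  3  2  3  2  3  0  1  0  1  0  1  2  3  2  3  2  3  0  1
G(n+12) = G(n) holds for n = 0,…,8 (a full window of length max(S) = 9), so the sequence is purely periodic with period 12.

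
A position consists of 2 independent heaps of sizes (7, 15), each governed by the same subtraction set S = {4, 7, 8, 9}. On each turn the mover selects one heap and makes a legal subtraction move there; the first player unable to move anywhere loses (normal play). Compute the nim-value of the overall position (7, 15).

1

All heaps use S = {4, 7, 8, 9}:
G(0) = 0
G(1) = mex{} = 0
G(2) = mex{} = 0
G(3) = mex{} = 0
G(4) = mex{0} = 1
G(5) = mex{0} = 1
G(6) = mex{0} = 1
G(7) = mex{0,0} = 1
G(8) = mex{1,0,0} = 2
G(9) = mex{1,0,0,0} = 2
G(10) = mex{1,0,0,0} = 2
G(11) = mex{1,1,0,0} = 2
G(12) = mex{2,1,1,0} = 3
G(13) = mex{2,1,1,1} = 0
G(14) = mex{2,1,1,1} = 0
G(15) = mex{2,2,1,1} = 0
Heap A: G(7) = 1.
Heap B: G(15) = 0.
Combined Grundy value = 1 ⊕ 0 = 1.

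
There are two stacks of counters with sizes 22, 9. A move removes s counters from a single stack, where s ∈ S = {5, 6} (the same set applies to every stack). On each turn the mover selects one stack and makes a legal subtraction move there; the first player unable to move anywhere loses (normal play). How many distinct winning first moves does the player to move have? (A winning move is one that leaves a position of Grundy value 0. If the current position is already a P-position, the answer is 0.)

All stacks use S = {5, 6}:
n :  0  1  2  3  4  5  6  7  8  9 10 11 12 13 14 15 16 17 18 19 20 21 22
G :  0  0  0  0  0  1  1  1  1  1  2  0  0  0  0  0  1  1  1  1  1  2  0
Stack A: G(22) = 0.
Stack B: G(9) = 1.
Combined Grundy value = 0 ⊕ 1 = 1.
A winning move leaves total XOR = 0, i.e. changes one component's Grundy value g to g ⊕ X where X is the current total.
Stack A: need g' = 0⊕1 = 1. Options: 22−5→G=1, 22−6→G=1. Hits: 2.
Stack B: need g' = 1⊕1 = 0. Options: 9−5→G=0, 9−6→G=0. Hits: 2.

4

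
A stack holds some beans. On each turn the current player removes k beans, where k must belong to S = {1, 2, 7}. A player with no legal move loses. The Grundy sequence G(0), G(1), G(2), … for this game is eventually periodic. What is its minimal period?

G(0) = 0
G(1) = mex{0} = 1
G(2) = mex{1,0} = 2
G(3) = mex{2,1} = 0
G(4) = mex{0,2} = 1
G(5) = mex{1,0} = 2
G(6) = mex{2,1} = 0
G(7) = mex{0,2,0} = 1
G(8) = mex{1,0,1} = 2
G(9) = mex{2,1,2} = 0
G(10) = mex{0,2,0} = 1
G(11) = mex{1,0,1} = 2
G(12) = mex{2,1,2} = 0
G(13) = mex{0,2,0} = 1
G(14) = mex{1,0,1} = 2
G(n+3) = G(n) holds for n = 0,…,6 (a full window of length max(S) = 7), so the sequence is purely periodic with period 3.

3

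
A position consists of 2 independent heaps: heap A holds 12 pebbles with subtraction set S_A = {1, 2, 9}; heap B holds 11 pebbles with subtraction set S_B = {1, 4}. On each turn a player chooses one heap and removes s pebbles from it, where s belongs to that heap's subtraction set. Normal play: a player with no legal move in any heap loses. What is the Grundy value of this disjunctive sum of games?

Heap A, S = {1, 2, 9}:
n :  0  1  2  3  4  5  6  7  8  9 10 11 12
G :  0  1  2  0  1  2  0  1  2  3  0  1  2
G_A(12) = 2.
Heap B, S = {1, 4}:
n :  0  1  2  3  4  5  6  7  8  9 10 11
G :  0  1  0  1  2  0  1  0  1  2  0  1
G_B(11) = 1.
Combined Grundy value = 2 ⊕ 1 = 3.

3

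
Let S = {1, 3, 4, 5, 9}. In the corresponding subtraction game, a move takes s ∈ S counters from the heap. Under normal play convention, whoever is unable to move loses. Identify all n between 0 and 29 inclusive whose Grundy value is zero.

0, 2, 8, 10, 16, 18, 24, 26

G(0) = 0
G(1) = mex{0} = 1
G(2) = mex{1} = 0
G(3) = mex{0,0} = 1
G(4) = mex{1,1,0} = 2
G(5) = mex{2,0,1,0} = 3
G(6) = mex{3,1,0,1} = 2
G(7) = mex{2,2,1,0} = 3
G(8) = mex{3,3,2,1} = 0
G(9) = mex{0,2,3,2,0} = 1
G(10) = mex{1,3,2,3,1} = 0
G(11) = mex{0,0,3,2,0} = 1
G(12) = mex{1,1,0,3,1} = 2
G(13) = mex{2,0,1,0,2} = 3
G(14) = mex{3,1,0,1,3} = 2
G(15) = mex{2,2,1,0,2} = 3
G(16) = mex{3,3,2,1,3} = 0
G(17) = mex{0,2,3,2,0} = 1
G(18) = mex{1,3,2,3,1} = 0
G(19) = mex{0,0,3,2,0} = 1
G(20) = mex{1,1,0,3,1} = 2
G(21) = mex{2,0,1,0,2} = 3
G(22) = mex{3,1,0,1,3} = 2
G(23) = mex{2,2,1,0,2} = 3
G(24) = mex{3,3,2,1,3} = 0
G(25) = mex{0,2,3,2,0} = 1
G(26) = mex{1,3,2,3,1} = 0
G(27) = mex{0,0,3,2,0} = 1
G(28) = mex{1,1,0,3,1} = 2
G(29) = mex{2,0,1,0,2} = 3
P-positions are exactly the n with G(n) = 0.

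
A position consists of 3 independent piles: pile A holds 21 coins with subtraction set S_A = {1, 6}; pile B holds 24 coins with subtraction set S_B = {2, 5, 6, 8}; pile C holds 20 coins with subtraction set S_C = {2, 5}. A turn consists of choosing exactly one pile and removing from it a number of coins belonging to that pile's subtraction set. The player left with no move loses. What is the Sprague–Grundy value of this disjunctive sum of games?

Pile A, S = {1, 6}:
n :  0  1  2  3  4  5  6  7  8  9 10 11 12 13 14 15 16 17 18 19 20 21
G :  0  1  0  1  0  1  2  0  1  0  1  0  1  2  0  1  0  1  0  1  2  0
G_A(21) = 0.
Pile B, S = {2, 5, 6, 8}:
n :  0  1  2  3  4  5  6  7  8  9 10 11 12 13 14 15 16 17 18 19 20 21 22 23 24
G :  0  0  1  1  0  2  1  3  2  2  3  0  2  1  0  0  1  1  0  2  1  3  2  2  3
G_B(24) = 3.
Pile C, S = {2, 5}:
n :  0  1  2  3  4  5  6  7  8  9 10 11 12 13 14 15 16 17 18 19 20
G :  0  0  1  1  0  2  1  0  0  1  1  0  2  1  0  0  1  1  0  2  1
G_C(20) = 1.
Combined Grundy value = 0 ⊕ 3 ⊕ 1 = 2.

2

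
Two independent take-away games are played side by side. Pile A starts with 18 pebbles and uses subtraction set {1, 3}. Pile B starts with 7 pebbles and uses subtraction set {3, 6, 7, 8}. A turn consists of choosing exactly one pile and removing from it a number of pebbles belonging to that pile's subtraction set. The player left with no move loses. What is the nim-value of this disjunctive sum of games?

2

Pile A, S = {1, 3}:
G(0) = 0
G(1) = mex{0} = 1
G(2) = mex{1} = 0
G(3) = mex{0,0} = 1
G(4) = mex{1,1} = 0
G(5) = mex{0,0} = 1
G(6) = mex{1,1} = 0
G(7) = mex{0,0} = 1
G(8) = mex{1,1} = 0
G(9) = mex{0,0} = 1
G(10) = mex{1,1} = 0
G(11) = mex{0,0} = 1
G(12) = mex{1,1} = 0
G(13) = mex{0,0} = 1
G(14) = mex{1,1} = 0
G(15) = mex{0,0} = 1
G(16) = mex{1,1} = 0
G(17) = mex{0,0} = 1
G(18) = mex{1,1} = 0
G_A(18) = 0.
Pile B, S = {3, 6, 7, 8}:
G(0) = 0
G(1) = mex{} = 0
G(2) = mex{} = 0
G(3) = mex{0} = 1
G(4) = mex{0} = 1
G(5) = mex{0} = 1
G(6) = mex{1,0} = 2
G(7) = mex{1,0,0} = 2
G_B(7) = 2.
Combined Grundy value = 0 ⊕ 2 = 2.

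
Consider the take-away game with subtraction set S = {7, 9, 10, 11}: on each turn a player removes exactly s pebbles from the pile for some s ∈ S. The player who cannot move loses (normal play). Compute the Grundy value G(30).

1

n :  0  1  2  3  4  5  6  7  8  9 10 11 12 13 14 15 16 17 18 19 20 21 22 23 24 25 26 27 28 29 30
G :  0  0  0  0  0  0  0  1  1  1  1  1  1  1  2  2  2  2  0  0  0  0  0  0  0  1  1  1  1  1  1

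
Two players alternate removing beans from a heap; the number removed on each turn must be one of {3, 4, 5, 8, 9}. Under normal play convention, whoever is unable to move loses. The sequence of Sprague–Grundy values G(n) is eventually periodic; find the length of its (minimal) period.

G(0) = 0
G(1) = mex{} = 0
G(2) = mex{} = 0
G(3) = mex{0} = 1
G(4) = mex{0,0} = 1
G(5) = mex{0,0,0} = 1
G(6) = mex{1,0,0} = 2
G(7) = mex{1,1,0} = 2
G(8) = mex{1,1,1,0} = 2
G(9) = mex{2,1,1,0,0} = 3
G(10) = mex{2,2,1,0,0} = 3
G(11) = mex{2,2,2,1,0} = 3
G(12) = mex{3,2,2,1,1} = 0
G(13) = mex{3,3,2,1,1} = 0
G(14) = mex{3,3,3,2,1} = 0
G(15) = mex{0,3,3,2,2} = 1
G(16) = mex{0,0,3,2,2} = 1
G(17) = mex{0,0,0,3,2} = 1
G(18) = mex{1,0,0,3,3} = 2
G(19) = mex{1,1,0,3,3} = 2
G(20) = mex{1,1,1,0,3} = 2
G(21) = mex{2,1,1,0,0} = 3
G(22) = mex{2,2,1,0,0} = 3
G(23) = mex{2,2,2,1,0} = 3
G(24) = mex{3,2,2,1,1} = 0
G(25) = mex{3,3,2,1,1} = 0
G(n+12) = G(n) holds for n = 0,…,8 (a full window of length max(S) = 9), so the sequence is purely periodic with period 12.

12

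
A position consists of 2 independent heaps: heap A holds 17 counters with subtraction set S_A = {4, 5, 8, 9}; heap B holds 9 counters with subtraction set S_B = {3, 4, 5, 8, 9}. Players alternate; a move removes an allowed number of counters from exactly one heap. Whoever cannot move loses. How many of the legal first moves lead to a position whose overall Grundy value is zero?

Heap A, S = {4, 5, 8, 9}:
n :  0  1  2  3  4  5  6  7  8  9 10 11 12 13 14 15 16 17
G :  0  0  0  0  1  1  1  1  2  2  2  2  3  0  0  0  0  1
G_A(17) = 1.
Heap B, S = {3, 4, 5, 8, 9}:
n : 0 1 2 3 4 5 6 7 8 9
G : 0 0 0 1 1 1 2 2 2 3
G_B(9) = 3.
Combined Grundy value = 1 ⊕ 3 = 2.
A winning move leaves total XOR = 0, i.e. changes one component's Grundy value g to g ⊕ X where X is the current total.
Heap A: need g' = 1⊕2 = 3. Options: 17−4→G=0, 17−5→G=3, 17−8→G=2, 17−9→G=2. Hits: 1.
Heap B: need g' = 3⊕2 = 1. Options: 9−3→G=2, 9−4→G=1, 9−5→G=1, 9−8→G=0, 9−9→G=0. Hits: 2.

3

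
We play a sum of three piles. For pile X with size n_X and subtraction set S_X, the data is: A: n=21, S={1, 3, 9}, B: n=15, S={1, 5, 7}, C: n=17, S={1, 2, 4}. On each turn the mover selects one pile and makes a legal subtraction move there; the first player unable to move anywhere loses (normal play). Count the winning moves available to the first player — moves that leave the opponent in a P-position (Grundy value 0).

Pile A, S = {1, 3, 9}:
G(0) = 0
G(1) = mex{0} = 1
G(2) = mex{1} = 0
G(3) = mex{0,0} = 1
G(4) = mex{1,1} = 0
G(5) = mex{0,0} = 1
G(6) = mex{1,1} = 0
G(7) = mex{0,0} = 1
G(8) = mex{1,1} = 0
G(9) = mex{0,0,0} = 1
G(10) = mex{1,1,1} = 0
G(11) = mex{0,0,0} = 1
G(12) = mex{1,1,1} = 0
G(13) = mex{0,0,0} = 1
G(14) = mex{1,1,1} = 0
G(15) = mex{0,0,0} = 1
G(16) = mex{1,1,1} = 0
G(17) = mex{0,0,0} = 1
G(18) = mex{1,1,1} = 0
G(19) = mex{0,0,0} = 1
G(20) = mex{1,1,1} = 0
G(21) = mex{0,0,0} = 1
G_A(21) = 1.
Pile B, S = {1, 5, 7}:
n :  0  1  2  3  4  5  6  7  8  9 10 11 12 13 14 15
G :  0  1  0  1  0  1  0  1  0  1  0  1  0  1  0  1
G_B(15) = 1.
Pile C, S = {1, 2, 4}:
G(0) = 0
G(1) = mex{0} = 1
G(2) = mex{1,0} = 2
G(3) = mex{2,1} = 0
G(4) = mex{0,2,0} = 1
G(5) = mex{1,0,1} = 2
G(6) = mex{2,1,2} = 0
G(7) = mex{0,2,0} = 1
G(8) = mex{1,0,1} = 2
G(9) = mex{2,1,2} = 0
G(10) = mex{0,2,0} = 1
G(11) = mex{1,0,1} = 2
G(12) = mex{2,1,2} = 0
G(13) = mex{0,2,0} = 1
G(14) = mex{1,0,1} = 2
G(15) = mex{2,1,2} = 0
G(16) = mex{0,2,0} = 1
G(17) = mex{1,0,1} = 2
G_C(17) = 2.
Combined Grundy value = 1 ⊕ 1 ⊕ 2 = 2.
A winning move leaves total XOR = 0, i.e. changes one component's Grundy value g to g ⊕ X where X is the current total.
Pile A: need g' = 1⊕2 = 3. Options: 21−1→G=0, 21−3→G=0, 21−9→G=0. Hits: 0.
Pile B: need g' = 1⊕2 = 3. Options: 15−1→G=0, 15−5→G=0, 15−7→G=0. Hits: 0.
Pile C: need g' = 2⊕2 = 0. Options: 17−1→G=1, 17−2→G=0, 17−4→G=1. Hits: 1.

1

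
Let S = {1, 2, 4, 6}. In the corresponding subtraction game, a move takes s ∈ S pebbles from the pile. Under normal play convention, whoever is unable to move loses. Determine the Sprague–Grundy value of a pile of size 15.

4

n :  0  1  2  3  4  5  6  7  8  9 10 11 12 13 14 15
G :  0  1  2  0  1  2  3  4  0  1  2  0  1  2  3  4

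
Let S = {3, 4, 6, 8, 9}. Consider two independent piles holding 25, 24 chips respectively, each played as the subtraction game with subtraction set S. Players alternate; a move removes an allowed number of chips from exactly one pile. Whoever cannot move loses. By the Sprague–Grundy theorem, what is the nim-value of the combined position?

0

All piles use S = {3, 4, 6, 8, 9}:
G(0) = 0
G(1) = mex{} = 0
G(2) = mex{} = 0
G(3) = mex{0} = 1
G(4) = mex{0,0} = 1
G(5) = mex{0,0} = 1
G(6) = mex{1,0,0} = 2
G(7) = mex{1,1,0} = 2
G(8) = mex{1,1,0,0} = 2
G(9) = mex{2,1,1,0,0} = 3
G(10) = mex{2,2,1,0,0} = 3
G(11) = mex{2,2,1,1,0} = 3
G(12) = mex{3,2,2,1,1} = 0
G(13) = mex{3,3,2,1,1} = 0
G(14) = mex{3,3,2,2,1} = 0
G(15) = mex{0,3,3,2,2} = 1
G(16) = mex{0,0,3,2,2} = 1
G(17) = mex{0,0,3,3,2} = 1
G(18) = mex{1,0,0,3,3} = 2
G(19) = mex{1,1,0,3,3} = 2
G(20) = mex{1,1,0,0,3} = 2
G(21) = mex{2,1,1,0,0} = 3
G(22) = mex{2,2,1,0,0} = 3
G(23) = mex{2,2,1,1,0} = 3
G(24) = mex{3,2,2,1,1} = 0
G(25) = mex{3,3,2,1,1} = 0
Pile A: G(25) = 0.
Pile B: G(24) = 0.
Combined Grundy value = 0 ⊕ 0 = 0.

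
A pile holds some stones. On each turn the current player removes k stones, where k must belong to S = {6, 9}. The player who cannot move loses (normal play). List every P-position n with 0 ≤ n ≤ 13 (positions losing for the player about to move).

n :  0  1  2  3  4  5  6  7  8  9 10 11 12 13
G :  0  0  0  0  0  0  1  1  1  1  1  1  2  2
P-positions are exactly the n with G(n) = 0.

0, 1, 2, 3, 4, 5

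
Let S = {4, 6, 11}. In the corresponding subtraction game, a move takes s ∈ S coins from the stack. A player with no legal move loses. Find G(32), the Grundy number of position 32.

0

n :  0  1  2  3  4  5  6  7  8  9 10 11 12 13 14 15 16 17 18 19 20 21 22 23 24 25 26 27 28 29 30 31 32
G :  0  0  0  0  1  1  1  1  2  2  0  2  3  3  1  0  2  0  0  1  0  1  1  2  1  0  2  0  2  1  0  1  0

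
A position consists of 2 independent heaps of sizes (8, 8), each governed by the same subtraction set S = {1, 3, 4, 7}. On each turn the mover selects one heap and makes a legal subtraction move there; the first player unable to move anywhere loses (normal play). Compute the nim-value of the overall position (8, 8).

All heaps use S = {1, 3, 4, 7}:
G(0) = 0
G(1) = mex{0} = 1
G(2) = mex{1} = 0
G(3) = mex{0,0} = 1
G(4) = mex{1,1,0} = 2
G(5) = mex{2,0,1} = 3
G(6) = mex{3,1,0} = 2
G(7) = mex{2,2,1,0} = 3
G(8) = mex{3,3,2,1} = 0
Heap A: G(8) = 0.
Heap B: G(8) = 0.
Combined Grundy value = 0 ⊕ 0 = 0.

0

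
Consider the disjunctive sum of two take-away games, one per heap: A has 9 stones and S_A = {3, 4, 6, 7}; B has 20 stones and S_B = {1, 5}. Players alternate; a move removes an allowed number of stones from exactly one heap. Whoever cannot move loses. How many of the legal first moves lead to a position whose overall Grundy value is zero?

Heap A, S = {3, 4, 6, 7}:
G(0) = 0
G(1) = mex{} = 0
G(2) = mex{} = 0
G(3) = mex{0} = 1
G(4) = mex{0,0} = 1
G(5) = mex{0,0} = 1
G(6) = mex{1,0,0} = 2
G(7) = mex{1,1,0,0} = 2
G(8) = mex{1,1,0,0} = 2
G(9) = mex{2,1,1,0} = 3
G_A(9) = 3.
Heap B, S = {1, 5}:
G(0) = 0
G(1) = mex{0} = 1
G(2) = mex{1} = 0
G(3) = mex{0} = 1
G(4) = mex{1} = 0
G(5) = mex{0,0} = 1
G(6) = mex{1,1} = 0
G(7) = mex{0,0} = 1
G(8) = mex{1,1} = 0
G(9) = mex{0,0} = 1
G(10) = mex{1,1} = 0
G(11) = mex{0,0} = 1
G(12) = mex{1,1} = 0
G(13) = mex{0,0} = 1
G(14) = mex{1,1} = 0
G(15) = mex{0,0} = 1
G(16) = mex{1,1} = 0
G(17) = mex{0,0} = 1
G(18) = mex{1,1} = 0
G(19) = mex{0,0} = 1
G(20) = mex{1,1} = 0
G_B(20) = 0.
Combined Grundy value = 3 ⊕ 0 = 3.
A winning move leaves total XOR = 0, i.e. changes one component's Grundy value g to g ⊕ X where X is the current total.
Heap A: need g' = 3⊕3 = 0. Options: 9−3→G=2, 9−4→G=1, 9−6→G=1, 9−7→G=0. Hits: 1.
Heap B: need g' = 0⊕3 = 3. Options: 20−1→G=1, 20−5→G=1. Hits: 0.

1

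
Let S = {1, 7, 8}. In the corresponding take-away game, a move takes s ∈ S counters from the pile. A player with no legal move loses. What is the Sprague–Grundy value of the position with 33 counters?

1

n :  0  1  2  3  4  5  6  7  8  9 10 11 12 13 14 15 16 17 18 19 20 21 22 23 24 25 26 27 28 29 30 31 32 33
G :  0  1  0  1  0  1  0  1  2  3  2  3  2  3  2  0  1  0  1  0  1  0  1  2  3  2  3  2  3  2  0  1  0  1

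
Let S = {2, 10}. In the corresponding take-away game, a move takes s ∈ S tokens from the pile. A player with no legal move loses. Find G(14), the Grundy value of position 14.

n :  0  1  2  3  4  5  6  7  8  9 10 11 12 13 14
G :  0  0  1  1  0  0  1  1  0  0  1  1  0  0  1

1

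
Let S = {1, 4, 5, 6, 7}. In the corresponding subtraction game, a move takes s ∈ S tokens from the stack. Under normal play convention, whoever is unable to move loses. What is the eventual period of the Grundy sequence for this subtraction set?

G(0) = 0
G(1) = mex{0} = 1
G(2) = mex{1} = 0
G(3) = mex{0} = 1
G(4) = mex{1,0} = 2
G(5) = mex{2,1,0} = 3
G(6) = mex{3,0,1,0} = 2
G(7) = mex{2,1,0,1,0} = 3
G(8) = mex{3,2,1,0,1} = 4
G(9) = mex{4,3,2,1,0} = 5
G(10) = mex{5,2,3,2,1} = 0
G(11) = mex{0,3,2,3,2} = 1
G(12) = mex{1,4,3,2,3} = 0
G(13) = mex{0,5,4,3,2} = 1
G(14) = mex{1,0,5,4,3} = 2
G(15) = mex{2,1,0,5,4} = 3
G(16) = mex{3,0,1,0,5} = 2
G(17) = mex{2,1,0,1,0} = 3
G(18) = mex{3,2,1,0,1} = 4
G(19) = mex{4,3,2,1,0} = 5
G(20) = mex{5,2,3,2,1} = 0
G(21) = mex{0,3,2,3,2} = 1
G(n+10) = G(n) holds for n = 0,…,6 (a full window of length max(S) = 7), so the sequence is purely periodic with period 10.

10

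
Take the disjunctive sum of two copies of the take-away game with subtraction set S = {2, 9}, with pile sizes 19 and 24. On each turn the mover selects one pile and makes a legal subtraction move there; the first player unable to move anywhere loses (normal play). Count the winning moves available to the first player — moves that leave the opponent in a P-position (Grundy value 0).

4

All piles use S = {2, 9}:
G(0) = 0
G(1) = mex{} = 0
G(2) = mex{0} = 1
G(3) = mex{0} = 1
G(4) = mex{1} = 0
G(5) = mex{1} = 0
G(6) = mex{0} = 1
G(7) = mex{0} = 1
G(8) = mex{1} = 0
G(9) = mex{1,0} = 2
G(10) = mex{0,0} = 1
G(11) = mex{2,1} = 0
G(12) = mex{1,1} = 0
G(13) = mex{0,0} = 1
G(14) = mex{0,0} = 1
G(15) = mex{1,1} = 0
G(16) = mex{1,1} = 0
G(17) = mex{0,0} = 1
G(18) = mex{0,2} = 1
G(19) = mex{1,1} = 0
G(20) = mex{1,0} = 2
G(21) = mex{0,0} = 1
G(22) = mex{2,1} = 0
G(23) = mex{1,1} = 0
G(24) = mex{0,0} = 1
Pile A: G(19) = 0.
Pile B: G(24) = 1.
Combined Grundy value = 0 ⊕ 1 = 1.
A winning move leaves total XOR = 0, i.e. changes one component's Grundy value g to g ⊕ X where X is the current total.
Pile A: need g' = 0⊕1 = 1. Options: 19−2→G=1, 19−9→G=1. Hits: 2.
Pile B: need g' = 1⊕1 = 0. Options: 24−2→G=0, 24−9→G=0. Hits: 2.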